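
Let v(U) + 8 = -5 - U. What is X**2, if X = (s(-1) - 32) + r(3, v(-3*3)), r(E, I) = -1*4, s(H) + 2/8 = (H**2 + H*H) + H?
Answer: 19881/16 ≈ 1242.6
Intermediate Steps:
v(U) = -13 - U (v(U) = -8 + (-5 - U) = -13 - U)
s(H) = -1/4 + H + 2*H**2 (s(H) = -1/4 + ((H**2 + H*H) + H) = -1/4 + ((H**2 + H**2) + H) = -1/4 + (2*H**2 + H) = -1/4 + (H + 2*H**2) = -1/4 + H + 2*H**2)
r(E, I) = -4
X = -141/4 (X = ((-1/4 - 1 + 2*(-1)**2) - 32) - 4 = ((-1/4 - 1 + 2*1) - 32) - 4 = ((-1/4 - 1 + 2) - 32) - 4 = (3/4 - 32) - 4 = -125/4 - 4 = -141/4 ≈ -35.250)
X**2 = (-141/4)**2 = 19881/16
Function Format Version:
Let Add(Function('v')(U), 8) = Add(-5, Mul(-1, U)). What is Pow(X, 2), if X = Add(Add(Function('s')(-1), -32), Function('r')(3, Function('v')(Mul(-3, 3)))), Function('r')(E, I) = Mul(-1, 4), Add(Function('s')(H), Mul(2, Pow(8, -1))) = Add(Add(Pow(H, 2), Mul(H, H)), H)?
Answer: Rational(19881, 16) ≈ 1242.6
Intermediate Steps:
Function('v')(U) = Add(-13, Mul(-1, U)) (Function('v')(U) = Add(-8, Add(-5, Mul(-1, U))) = Add(-13, Mul(-1, U)))
Function('s')(H) = Add(Rational(-1, 4), H, Mul(2, Pow(H, 2))) (Function('s')(H) = Add(Rational(-1, 4), Add(Add(Pow(H, 2), Mul(H, H)), H)) = Add(Rational(-1, 4), Add(Add(Pow(H, 2), Pow(H, 2)), H)) = Add(Rational(-1, 4), Add(Mul(2, Pow(H, 2)), H)) = Add(Rational(-1, 4), Add(H, Mul(2, Pow(H, 2)))) = Add(Rational(-1, 4), H, Mul(2, Pow(H, 2))))
Function('r')(E, I) = -4
X = Rational(-141, 4) (X = Add(Add(Add(Rational(-1, 4), -1, Mul(2, Pow(-1, 2))), -32), -4) = Add(Add(Add(Rational(-1, 4), -1, Mul(2, 1)), -32), -4) = Add(Add(Add(Rational(-1, 4), -1, 2), -32), -4) = Add(Add(Rational(3, 4), -32), -4) = Add(Rational(-125, 4), -4) = Rational(-141, 4) ≈ -35.250)
Pow(X, 2) = Pow(Rational(-141, 4), 2) = Rational(19881, 16)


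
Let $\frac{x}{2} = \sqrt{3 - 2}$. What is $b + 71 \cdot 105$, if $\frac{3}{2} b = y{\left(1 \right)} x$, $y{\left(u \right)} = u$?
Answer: $\frac{22369}{3} \approx 7456.3$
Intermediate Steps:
$x = 2$ ($x = 2 \sqrt{3 - 2} = 2 \sqrt{1} = 2 \cdot 1 = 2$)
$b = \frac{4}{3}$ ($b = \frac{2 \cdot 1 \cdot 2}{3} = \frac{2}{3} \cdot 2 = \frac{4}{3} \approx 1.3333$)
$b + 71 \cdot 105 = \frac{4}{3} + 71 \cdot 105 = \frac{4}{3} + 7455 = \frac{22369}{3}$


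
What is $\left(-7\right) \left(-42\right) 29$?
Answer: $8526$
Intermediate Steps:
$\left(-7\right) \left(-42\right) 29 = 294 \cdot 29 = 8526$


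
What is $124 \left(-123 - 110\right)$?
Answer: $-28892$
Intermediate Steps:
$124 \left(-123 - 110\right) = 124 \left(-233\right) = -28892$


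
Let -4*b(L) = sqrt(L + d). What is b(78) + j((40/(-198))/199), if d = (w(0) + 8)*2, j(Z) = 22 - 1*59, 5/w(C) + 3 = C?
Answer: -37 - sqrt(51)/3 ≈ -39.380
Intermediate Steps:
w(C) = 5/(-3 + C)
j(Z) = -37 (j(Z) = 22 - 59 = -37)
d = 38/3 (d = (5/(-3 + 0) + 8)*2 = (5/(-3) + 8)*2 = (5*(-1/3) + 8)*2 = (-5/3 + 8)*2 = (19/3)*2 = 38/3 ≈ 12.667)
b(L) = -sqrt(38/3 + L)/4 (b(L) = -sqrt(L + 38/3)/4 = -sqrt(38/3 + L)/4)
b(78) + j((40/(-198))/199) = -sqrt(114 + 9*78)/12 - 37 = -sqrt(114 + 702)/12 - 37 = -sqrt(51)/3 - 37 = -37 - sqrt(51)/3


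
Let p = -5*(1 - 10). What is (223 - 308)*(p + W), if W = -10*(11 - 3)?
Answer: 2975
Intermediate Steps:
W = -80 (W = -10*8 = -80)
p = 45 (p = -5*(-9) = 45)
(223 - 308)*(p + W) = (223 - 308)*(45 - 80) = -85*(-35) = 2975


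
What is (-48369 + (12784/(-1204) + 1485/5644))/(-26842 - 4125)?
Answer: 82188976675/52608102148 ≈ 1.5623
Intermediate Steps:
(-48369 + (12784/(-1204) + 1485/5644))/(-26842 - 4125) = (-48369 + (12784*(-1/1204) + 1485*(1/5644)))/(-30967) = (-48369 + (-3196/301 + 1485/5644))*(-1/30967) = (-48369 - 17591239/1698844)*(-1/30967) = -82188976675/1698844*(-1/30967) = 82188976675/52608102148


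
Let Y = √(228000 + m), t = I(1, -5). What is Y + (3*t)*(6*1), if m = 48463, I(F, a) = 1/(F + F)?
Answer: 9 + √276463 ≈ 534.80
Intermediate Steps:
I(F, a) = 1/(2*F)
t = ½ (t = (½)/1 = (½)*1 = ½ ≈ 0.50000)
Y = √276463 (Y = √(228000 + 48463) = √276463 ≈ 525.80)
Y + (3*t)*(6*1) = √276463 + (3*(½))*(6*1) = √276463 + (3/2)*6 = √276463 + 9 = 9 + √276463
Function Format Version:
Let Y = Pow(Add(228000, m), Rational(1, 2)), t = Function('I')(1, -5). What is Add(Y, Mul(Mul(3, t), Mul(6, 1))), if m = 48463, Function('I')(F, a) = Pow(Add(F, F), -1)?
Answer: Add(9, Pow(276463, Rational(1, 2))) ≈ 534.80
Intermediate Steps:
Function('I')(F, a) = Mul(Rational(1, 2), Pow(F, -1)) (Function('I')(F, a) = Pow(Mul(2, F), -1) = Mul(Rational(1, 2), Pow(F, -1)))
t = Rational(1, 2) (t = Mul(Rational(1, 2), Pow(1, -1)) = Mul(Rational(1, 2), 1) = Rational(1, 2) ≈ 0.50000)
Y = Pow(276463, Rational(1, 2)) (Y = Pow(Add(228000, 48463), Rational(1, 2)) = Pow(276463, Rational(1, 2)) ≈ 525.80)
Add(Y, Mul(Mul(3, t), Mul(6, 1))) = Add(Pow(276463, Rational(1, 2)), Mul(Mul(3, Rational(1, 2)), Mul(6, 1))) = Add(Pow(276463, Rational(1, 2)), Mul(Rational(3, 2), 6)) = Add(Pow(276463, Rational(1, 2)), 9) = Add(9, Pow(276463, Rational(1, 2)))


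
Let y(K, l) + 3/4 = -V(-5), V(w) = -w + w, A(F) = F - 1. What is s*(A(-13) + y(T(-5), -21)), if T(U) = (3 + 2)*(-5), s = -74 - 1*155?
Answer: 13511/4 ≈ 3377.8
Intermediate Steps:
s = -229 (s = -74 - 155 = -229)
A(F) = -1 + F
V(w) = 0
T(U) = -25 (T(U) = 5*(-5) = -25)
y(K, l) = -¾ (y(K, l) = -¾ - 1*0 = -¾ + 0 = -¾)
s*(A(-13) + y(T(-5), -21)) = -229*((-1 - 13) - ¾) = -229*(-14 - ¾) = -229*(-59/4) = 13511/4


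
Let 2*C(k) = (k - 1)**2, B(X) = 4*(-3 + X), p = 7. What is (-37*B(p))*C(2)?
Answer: -296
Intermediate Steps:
B(X) = -12 + 4*X
C(k) = (-1 + k)**2/2 (C(k) = (k - 1)**2/2 = (-1 + k)**2/2)
(-37*B(p))*C(2) = (-37*(-12 + 4*7))*((-1 + 2)**2/2) = (-37*(-12 + 28))*((1/2)*1**2) = (-37*16)*((1/2)*1) = -592*1/2 = -296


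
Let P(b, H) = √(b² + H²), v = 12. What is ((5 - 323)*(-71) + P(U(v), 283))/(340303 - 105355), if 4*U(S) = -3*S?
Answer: 3763/39158 + √80170/234948 ≈ 0.097303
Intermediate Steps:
U(S) = -3*S/4 (U(S) = (-3*S)/4 = -3*S/4)
P(b, H) = √(H² + b²)
((5 - 323)*(-71) + P(U(v), 283))/(340303 - 105355) = ((5 - 323)*(-71) + √(283² + (-¾*12)²))/(340303 - 105355) = (-318*(-71) + √(80089 + (-9)²))/234948 = (22578 + √(80089 + 81))*(1/234948) = (22578 + √80170)*(1/234948) = 3763/39158 + √80170/234948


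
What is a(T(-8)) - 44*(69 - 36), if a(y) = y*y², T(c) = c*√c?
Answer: -1452 + 8192*I*√2 ≈ -1452.0 + 11585.0*I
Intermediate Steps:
T(c) = c^(3/2)
a(y) = y³
a(T(-8)) - 44*(69 - 36) = ((-8)^(3/2))³ - 44*(69 - 36) = (-16*I*√2)³ - 44*33 = 8192*I*√2 - 1452 = -1452 + 8192*I*√2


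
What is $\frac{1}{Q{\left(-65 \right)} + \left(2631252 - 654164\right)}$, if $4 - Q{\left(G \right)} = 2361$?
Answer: $\frac{1}{1974731} \approx 5.064 \cdot 10^{-7}$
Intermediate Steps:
$Q{\left(G \right)} = -2357$ ($Q{\left(G \right)} = 4 - 2361 = -2357$)
$\frac{1}{Q{\left(-65 \right)} + \left(2631252 - 654164\right)} = \frac{1}{-2357 + \left(2631252 - 654164\right)} = \frac{1}{-2357 + 1977088} = \frac{1}{1974731}$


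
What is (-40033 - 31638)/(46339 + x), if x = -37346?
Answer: -71671/8993 ≈ -7.9696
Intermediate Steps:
(-40033 - 31638)/(46339 + x) = (-40033 - 31638)/(46339 - 37346) = -71671/8993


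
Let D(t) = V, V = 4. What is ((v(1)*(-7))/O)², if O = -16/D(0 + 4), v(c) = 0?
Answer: 0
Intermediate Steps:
D(t) = 4
O = -4 (O = -16/4 = -16*¼ = -4)
((v(1)*(-7))/O)² = ((0*(-7))/(-4))² = (0*(-¼))² = 0² = 0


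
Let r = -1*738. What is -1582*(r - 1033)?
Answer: 2801722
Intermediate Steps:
r = -738
-1582*(r - 1033) = -1582*(-738 - 1033) = -1582*(-1771) = 2801722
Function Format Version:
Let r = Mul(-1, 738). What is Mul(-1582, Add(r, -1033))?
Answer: 2801722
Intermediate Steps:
r = -738
Mul(-1582, Add(r, -1033)) = Mul(-1582, Add(-738, -1033)) = Mul(-1582, -1771) = 2801722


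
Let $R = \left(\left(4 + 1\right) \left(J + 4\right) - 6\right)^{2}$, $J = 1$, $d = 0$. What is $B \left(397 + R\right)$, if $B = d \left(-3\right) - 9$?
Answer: $-6822$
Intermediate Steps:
$B = -9$ ($B = 0 \left(-3\right) - 9 = 0 - 9 = -9$)
$R = 361$ ($R = \left(\left(4 + 1\right) \left(1 + 4\right) - 6\right)^{2} = \left(5 \cdot 5 - 6\right)^{2} = \left(25 - 6\right)^{2} = 19^{2} = 361$)
$B \left(397 + R\right) = - 9 \left(397 + 361\right) = \left(-9\right) 758 = -6822$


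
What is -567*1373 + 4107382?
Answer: 3328891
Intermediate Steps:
-567*1373 + 4107382 = -778491 + 4107382 = 3328891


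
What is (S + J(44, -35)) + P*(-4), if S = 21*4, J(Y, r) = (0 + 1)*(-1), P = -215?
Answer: 943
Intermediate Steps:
J(Y, r) = -1 (J(Y, r) = 1*(-1) = -1)
S = 84
(S + J(44, -35)) + P*(-4) = (84 - 1) - 215*(-4) = 83 + 860 = 943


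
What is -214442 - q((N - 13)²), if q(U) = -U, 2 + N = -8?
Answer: -213913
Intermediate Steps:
N = -10 (N = -2 - 8 = -10)
-214442 - q((N - 13)²) = -214442 - (-1)*(-10 - 13)² = -214442 - (-1)*(-23)² = -214442 - (-1)*529 = -214442 - 1*(-529) = -214442 + 529 = -213913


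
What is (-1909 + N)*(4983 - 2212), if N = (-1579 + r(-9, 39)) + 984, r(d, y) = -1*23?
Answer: -7002317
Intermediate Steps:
r(d, y) = -23
N = -618 (N = (-1579 - 23) + 984 = -1602 + 984 = -618)
(-1909 + N)*(4983 - 2212) = (-1909 - 618)*(4983 - 2212) = -2527*2771 = -7002317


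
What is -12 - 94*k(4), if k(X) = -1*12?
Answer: 1116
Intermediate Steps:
k(X) = -12
-12 - 94*k(4) = -12 - 94*(-12) = -12 + 1128 = 1116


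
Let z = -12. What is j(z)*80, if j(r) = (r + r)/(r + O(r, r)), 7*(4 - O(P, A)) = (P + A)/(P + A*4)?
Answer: 11200/47 ≈ 238.30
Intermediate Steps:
O(P, A) = 4 - (A + P)/(7*(P + 4*A)) (O(P, A) = 4 - (P + A)/(7*(P + A*4)) = 4 - (A + P)/(7*(P + 4*A)))
j(r) = 2*r/(138/35 + r) (j(r) = (r + r)/(r + 3*(9*r + 37*r)/(7*(r + 4*r))) = (2*r)/(r + 3*(46*r)/(7*((5*r)))) = (2*r)/(r + 3*(1/(5*r))*(46*r)/7) = (2*r)/(r + 138/35) = (2*r)/(138/35 + r) = 2*r/(138/35 + r))
j(z)*80 = (70*(-12)/(138 + 35*(-12)))*80 = (70*(-12)/(138 - 420))*80 = (70*(-12)/(-282))*80 = (70*(-12)*(-1/282))*80 = (140/47)*80 = 11200/47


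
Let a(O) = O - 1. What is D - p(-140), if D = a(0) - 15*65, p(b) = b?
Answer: -836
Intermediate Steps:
a(O) = -1 + O
D = -976 (D = (-1 + 0) - 15*65 = -1 - 975 = -976)
D - p(-140) = -976 - 1*(-140) = -976 + 140 = -836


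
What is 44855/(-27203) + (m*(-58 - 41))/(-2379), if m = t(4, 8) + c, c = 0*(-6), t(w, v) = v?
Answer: -28388423/21571979 ≈ -1.3160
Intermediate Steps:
c = 0
m = 8 (m = 8 + 0 = 8)
44855/(-27203) + (m*(-58 - 41))/(-2379) = 44855/(-27203) + (8*(-58 - 41))/(-2379) = 44855*(-1/27203) + (8*(-99))*(-1/2379) = -44855/27203 - 792*(-1/2379) = -44855/27203 + 264/793 = -28388423/21571979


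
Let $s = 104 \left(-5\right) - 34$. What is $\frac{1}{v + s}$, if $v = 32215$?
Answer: $\frac{1}{31661} \approx 3.1585 \cdot 10^{-5}$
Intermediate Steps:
$s = -554$ ($s = -520 - 34 = -554$)
$\frac{1}{v + s} = \frac{1}{32215 - 554} = \frac{1}{31661}$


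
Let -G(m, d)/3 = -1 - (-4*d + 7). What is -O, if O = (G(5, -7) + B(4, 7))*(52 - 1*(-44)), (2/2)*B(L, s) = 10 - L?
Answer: -10944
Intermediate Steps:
B(L, s) = 10 - L
G(m, d) = 24 - 12*d (G(m, d) = -3*(-1 - (-4*d + 7)) = -3*(-1 - (7 - 4*d)) = -3*(-1 + (-7 + 4*d)) = -3*(-8 + 4*d) = 24 - 12*d)
O = 10944 (O = ((24 - 12*(-7)) + (10 - 1*4))*(52 - 1*(-44)) = ((24 + 84) + (10 - 4))*(52 + 44) = (108 + 6)*96 = 114*96 = 10944)
-O = -1*10944 = -10944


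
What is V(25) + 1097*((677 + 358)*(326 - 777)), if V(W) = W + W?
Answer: -512063095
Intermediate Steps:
V(W) = 2*W
V(25) + 1097*((677 + 358)*(326 - 777)) = 2*25 + 1097*((677 + 358)*(326 - 777)) = 50 + 1097*(1035*(-451)) = 50 + 1097*(-466785) = 50 - 512063145 = -512063095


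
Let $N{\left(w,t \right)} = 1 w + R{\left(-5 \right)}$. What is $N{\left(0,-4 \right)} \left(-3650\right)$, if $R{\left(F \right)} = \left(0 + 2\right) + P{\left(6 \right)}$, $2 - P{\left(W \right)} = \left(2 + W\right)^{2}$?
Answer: $219000$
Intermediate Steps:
$P{\left(W \right)} = 2 - \left(2 + W\right)^{2}$
$R{\left(F \right)} = -60$ ($R{\left(F \right)} = \left(0 + 2\right) + \left(2 - \left(2 + 6\right)^{2}\right) = 2 + \left(2 - 8^{2}\right) = 2 + \left(2 - 64\right) = 2 - 62 = -60$)
$N{\left(w,t \right)} = -60 + w$ ($N{\left(w,t \right)} = 1 w - 60 = w - 60 = -60 + w$)
$N{\left(0,-4 \right)} \left(-3650\right) = \left(-60 + 0\right) \left(-3650\right) = \left(-60\right) \left(-3650\right) = 219000$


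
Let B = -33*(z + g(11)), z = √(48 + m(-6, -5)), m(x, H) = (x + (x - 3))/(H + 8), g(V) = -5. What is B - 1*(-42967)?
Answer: 43132 - 33*√43 ≈ 42916.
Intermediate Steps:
m(x, H) = (-3 + 2*x)/(8 + H) (m(x, H) = (x + (-3 + x))/(8 + H) = (-3 + 2*x)/(8 + H))
z = √43 (z = √(48 + (-3 + 2*(-6))/(8 - 5)) = √(48 + (-3 - 12)/3) = √(48 + (⅓)*(-15)) = √(48 - 5) = √43 ≈ 6.5574)
B = 165 - 33*√43 (B = -33*(√43 - 5) = -33*(-5 + √43) = 165 - 33*√43 ≈ -51.395)
B - 1*(-42967) = (165 - 33*√43) - 1*(-42967) = (165 - 33*√43) + 42967 = 43132 - 33*√43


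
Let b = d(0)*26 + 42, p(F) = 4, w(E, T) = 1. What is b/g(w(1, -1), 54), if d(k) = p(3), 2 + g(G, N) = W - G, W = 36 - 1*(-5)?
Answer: 73/19 ≈ 3.8421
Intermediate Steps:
W = 41 (W = 36 + 5 = 41)
g(G, N) = 39 - G (g(G, N) = -2 + (41 - G) = 39 - G)
d(k) = 4
b = 146 (b = 4*26 + 42 = 104 + 42 = 146)
b/g(w(1, -1), 54) = 146/(39 - 1*1) = 146/(39 - 1) = 146/38 = 146*(1/38) = 73/19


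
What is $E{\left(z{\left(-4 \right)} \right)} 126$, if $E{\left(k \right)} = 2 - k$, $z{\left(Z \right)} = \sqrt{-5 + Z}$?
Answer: $252 - 378 i \approx 252.0 - 378.0 i$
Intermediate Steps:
$E{\left(z{\left(-4 \right)} \right)} 126 = \left(2 - \sqrt{-5 - 4}\right) 126 = \left(2 - \sqrt{-9}\right) 126 = \left(2 - 3 i\right) 126 = 252 - 378 i$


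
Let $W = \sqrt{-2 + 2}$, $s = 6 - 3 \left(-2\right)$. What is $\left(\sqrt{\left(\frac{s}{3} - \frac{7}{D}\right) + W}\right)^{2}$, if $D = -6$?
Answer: $\frac{31}{6} \approx 5.1667$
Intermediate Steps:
$s = 12$ ($s = 6 - -6 = 6 + 6 = 12$)
$W = 0$ ($W = \sqrt{0} = 0$)
$\left(\sqrt{\left(\frac{s}{3} - \frac{7}{D}\right) + W}\right)^{2} = \left(\sqrt{\left(\frac{12}{3} - \frac{7}{-6}\right) + 0}\right)^{2} = \left(\sqrt{\left(12 \cdot \frac{1}{3} - - \frac{7}{6}\right) + 0}\right)^{2} = \left(\sqrt{\left(4 + \frac{7}{6}\right) + 0}\right)^{2} = \left(\sqrt{\frac{31}{6} + 0}\right)^{2} = \left(\sqrt{\frac{31}{6}}\right)^{2} = \left(\frac{\sqrt{186}}{6}\right)^{2} = \frac{31}{6}$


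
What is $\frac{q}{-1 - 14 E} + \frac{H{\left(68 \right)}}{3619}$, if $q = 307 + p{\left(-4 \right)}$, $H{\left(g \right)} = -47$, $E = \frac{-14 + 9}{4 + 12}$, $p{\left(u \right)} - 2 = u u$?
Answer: $\frac{200173}{2079} \approx 96.283$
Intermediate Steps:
$p{\left(u \right)} = 2 + u^{2}$ ($p{\left(u \right)} = 2 + u u = 2 + u^{2}$)
$E = - \frac{5}{16} \approx -0.3125$
$q = 325$ ($q = 307 + \left(2 + \left(-4\right)^{2}\right) = 307 + \left(2 + 16\right) = 307 + 18 = 325$)
$\frac{q}{-1 - 14 E} + \frac{H{\left(68 \right)}}{3619} = \frac{325}{-1 - - \frac{35}{8}} - \frac{47}{3619} = \frac{325}{-1 + \frac{35}{8}} - \frac{1}{77} = \frac{325}{\frac{27}{8}} - \frac{1}{77} = 325 \cdot \frac{8}{27} - \frac{1}{77} = \frac{2600}{27} - \frac{1}{77} = \frac{200173}{2079}$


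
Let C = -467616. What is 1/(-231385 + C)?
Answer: -1/699001 ≈ -1.4306e-6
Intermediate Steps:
1/(-231385 + C) = 1/(-231385 - 467616) = 1/(-699001) = -1/699001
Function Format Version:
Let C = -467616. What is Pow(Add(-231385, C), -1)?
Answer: Rational(-1, 699001) ≈ -1.4306e-6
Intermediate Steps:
Pow(Add(-231385, C), -1) = Pow(Add(-231385, -467616), -1) = Pow(-699001, -1) = Rational(-1, 699001)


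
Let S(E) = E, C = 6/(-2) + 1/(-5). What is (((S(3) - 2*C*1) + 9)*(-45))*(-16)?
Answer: 13248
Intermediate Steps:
C = -16/5 (C = 6*(-½) + 1*(-⅕) = -3 - ⅕ = -16/5 ≈ -3.2000)
(((S(3) - 2*C*1) + 9)*(-45))*(-16) = (((3 - 2*(-16/5)*1) + 9)*(-45))*(-16) = (((3 + (32/5)*1) + 9)*(-45))*(-16) = (((3 + 32/5) + 9)*(-45))*(-16) = ((47/5 + 9)*(-45))*(-16) = ((92/5)*(-45))*(-16) = -828*(-16) = 13248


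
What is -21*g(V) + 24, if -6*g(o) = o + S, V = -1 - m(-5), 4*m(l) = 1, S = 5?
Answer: 297/8 ≈ 37.125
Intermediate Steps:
m(l) = ¼ (m(l) = (¼)*1 = ¼)
V = -5/4 (V = -1 - 1*¼ = -1 - ¼ = -5/4 ≈ -1.2500)
g(o) = -⅚ - o/6 (g(o) = -(o + 5)/6 = -(5 + o)/6 = -⅚ - o/6)
-21*g(V) + 24 = -21*(-⅚ - ⅙*(-5/4)) + 24 = -21*(-⅚ + 5/24) + 24 = -21*(-5/8) + 24 = 105/8 + 24 = 297/8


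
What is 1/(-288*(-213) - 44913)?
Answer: 1/16431 ≈ 6.0861e-5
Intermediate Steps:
1/(-288*(-213) - 44913) = 1/(61344 - 44913) = 1/16431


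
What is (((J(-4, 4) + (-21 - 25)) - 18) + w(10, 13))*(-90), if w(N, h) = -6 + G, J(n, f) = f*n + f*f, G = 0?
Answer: 6300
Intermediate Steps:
J(n, f) = f² + f*n (J(n, f) = f*n + f² = f² + f*n)
w(N, h) = -6 (w(N, h) = -6 + 0 = -6)
(((J(-4, 4) + (-21 - 25)) - 18) + w(10, 13))*(-90) = (((4*(4 - 4) + (-21 - 25)) - 18) - 6)*(-90) = (((4*0 - 46) - 18) - 6)*(-90) = (((0 - 46) - 18) - 6)*(-90) = ((-46 - 18) - 6)*(-90) = (-64 - 6)*(-90) = -70*(-90) = 6300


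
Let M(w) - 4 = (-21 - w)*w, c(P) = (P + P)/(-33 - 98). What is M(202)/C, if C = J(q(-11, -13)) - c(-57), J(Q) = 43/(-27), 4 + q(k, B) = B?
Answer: 159313554/8711 ≈ 18289.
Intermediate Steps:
q(k, B) = -4 + B
c(P) = -2*P/131 (c(P) = (2*P)/(-131) = (2*P)*(-1/131) = -2*P/131)
J(Q) = -43/27 (J(Q) = 43*(-1/27) = -43/27)
M(w) = 4 + w*(-21 - w) (M(w) = 4 + (-21 - w)*w = 4 + w*(-21 - w))
C = -8711/3537 (C = -43/27 - (-2)*(-57)/131 = -43/27 - 1*114/131 = -43/27 - 114/131 = -8711/3537 ≈ -2.4628)
M(202)/C = (4 - 1*202² - 21*202)/(-8711/3537) = (4 - 1*40804 - 4242)*(-3537/8711) = (4 - 40804 - 4242)*(-3537/8711) = -45042*(-3537/8711) = 159313554/8711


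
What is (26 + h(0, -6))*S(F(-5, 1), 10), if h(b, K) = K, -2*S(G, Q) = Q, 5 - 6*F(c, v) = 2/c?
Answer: -100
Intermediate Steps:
F(c, v) = ⅚ - 1/(3*c)
S(G, Q) = -Q/2
(26 + h(0, -6))*S(F(-5, 1), 10) = (26 - 6)*(-½*10) = 20*(-5) = -100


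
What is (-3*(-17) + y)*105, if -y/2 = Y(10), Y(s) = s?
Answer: 3255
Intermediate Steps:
y = -20 (y = -2*10 = -20)
(-3*(-17) + y)*105 = (-3*(-17) - 20)*105 = (51 - 20)*105 = 31*105 = 3255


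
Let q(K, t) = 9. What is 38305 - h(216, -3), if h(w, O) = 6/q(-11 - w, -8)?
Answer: 114913/3 ≈ 38304.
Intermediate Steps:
h(w, O) = ⅔ (h(w, O) = 6/9 = 6*(⅑) = ⅔)
38305 - h(216, -3) = 38305 - 1*⅔ = 38305 - ⅔ = 114913/3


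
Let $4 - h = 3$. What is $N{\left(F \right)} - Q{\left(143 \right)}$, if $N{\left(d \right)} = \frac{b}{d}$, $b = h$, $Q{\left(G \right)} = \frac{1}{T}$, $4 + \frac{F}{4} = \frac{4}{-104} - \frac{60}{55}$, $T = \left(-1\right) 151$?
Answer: $- \frac{18659}{443034} \approx -0.042116$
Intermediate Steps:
$T = -151$
$F = - \frac{2934}{143}$ ($F = -16 + 4 \left(\frac{4}{-104} - \frac{60}{55}\right) = -16 + 4 \left(4 \left(- \frac{1}{104}\right) - \frac{12}{11}\right) = -16 + 4 \left(- \frac{1}{26} - \frac{12}{11}\right) = -16 + 4 \left(- \frac{323}{286}\right) = -16 - \frac{646}{143} = - \frac{2934}{143} \approx -20.517$)
$Q{\left(G \right)} = - \frac{1}{151}$ ($Q{\left(G \right)} = \frac{1}{-151} = - \frac{1}{151}$)
$h = 1$ ($h = 4 - 3 = 1$)
$b = 1$
$N{\left(d \right)} = \frac{1}{d}$ ($N{\left(d \right)} = 1 \frac{1}{d} = \frac{1}{d}$)
$N{\left(F \right)} - Q{\left(143 \right)} = \frac{1}{- \frac{2934}{143}} - - \frac{1}{151} = - \frac{143}{2934} + \frac{1}{151} = - \frac{18659}{443034}$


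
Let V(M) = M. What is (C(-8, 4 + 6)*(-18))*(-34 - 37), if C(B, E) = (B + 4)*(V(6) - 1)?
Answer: -25560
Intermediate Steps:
C(B, E) = 20 + 5*B (C(B, E) = (B + 4)*(6 - 1) = (4 + B)*5 = 20 + 5*B)
(C(-8, 4 + 6)*(-18))*(-34 - 37) = ((20 + 5*(-8))*(-18))*(-34 - 37) = ((20 - 40)*(-18))*(-71) = -20*(-18)*(-71) = 360*(-71) = -25560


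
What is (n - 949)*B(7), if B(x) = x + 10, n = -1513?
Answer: -41854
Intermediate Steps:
B(x) = 10 + x
(n - 949)*B(7) = (-1513 - 949)*(10 + 7) = -2462*17 = -41854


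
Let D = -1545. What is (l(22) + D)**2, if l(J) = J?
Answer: 2319529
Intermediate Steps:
(l(22) + D)**2 = (22 - 1545)**2 = (-1523)**2 = 2319529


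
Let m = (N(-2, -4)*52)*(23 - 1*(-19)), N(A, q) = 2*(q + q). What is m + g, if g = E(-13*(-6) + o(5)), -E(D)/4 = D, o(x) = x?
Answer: -35276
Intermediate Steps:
E(D) = -4*D
N(A, q) = 4*q (N(A, q) = 2*(2*q) = 4*q)
g = -332 (g = -4*(-13*(-6) + 5) = -4*(78 + 5) = -4*83 = -332)
m = -34944 (m = ((4*(-4))*52)*(23 - 1*(-19)) = (-16*52)*(23 + 19) = -832*42 = -34944)
m + g = -34944 - 332 = -35276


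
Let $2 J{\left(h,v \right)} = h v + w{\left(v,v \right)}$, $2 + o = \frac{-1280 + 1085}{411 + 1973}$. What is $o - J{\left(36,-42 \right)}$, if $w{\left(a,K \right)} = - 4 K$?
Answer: $\frac{1597085}{2384} \approx 669.92$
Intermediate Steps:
$o = - \frac{4963}{2384}$ ($o = -2 + \frac{-1280 + 1085}{411 + 1973} = -2 - \frac{195}{2384} = - \frac{4963}{2384} \approx -2.0818$)
$J{\left(h,v \right)} = - 2 v + \frac{h v}{2}$ ($J{\left(h,v \right)} = \frac{h v - 4 v}{2} = \frac{- 4 v + h v}{2} = - 2 v + \frac{h v}{2}$)
$o - J{\left(36,-42 \right)} = - \frac{4963}{2384} - \frac{1}{2} \left(-42\right) \left(-4 + 36\right) = - \frac{4963}{2384} - \frac{1}{2} \left(-42\right) 32 = - \frac{4963}{2384} - -672 = - \frac{4963}{2384} + 672 = \frac{1597085}{2384}$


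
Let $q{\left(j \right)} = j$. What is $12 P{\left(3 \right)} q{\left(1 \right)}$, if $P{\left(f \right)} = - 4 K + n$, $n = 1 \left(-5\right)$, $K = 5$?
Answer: $-300$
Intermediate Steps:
$n = -5$
$P{\left(f \right)} = -25$ ($P{\left(f \right)} = \left(-4\right) 5 - 5 = -20 - 5 = -25$)
$12 P{\left(3 \right)} q{\left(1 \right)} = 12 \left(-25\right) 1 = \left(-300\right) 1 = -300$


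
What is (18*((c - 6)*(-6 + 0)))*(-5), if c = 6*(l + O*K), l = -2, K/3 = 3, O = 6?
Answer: 165240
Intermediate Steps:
K = 9 (K = 3*3 = 9)
c = 312 (c = 6*(-2 + 6*9) = 6*(-2 + 54) = 6*52 = 312)
(18*((c - 6)*(-6 + 0)))*(-5) = (18*((312 - 6)*(-6 + 0)))*(-5) = (18*(306*(-6)))*(-5) = (18*(-1836))*(-5) = -33048*(-5) = 165240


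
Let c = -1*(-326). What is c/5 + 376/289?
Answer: 96094/1445 ≈ 66.501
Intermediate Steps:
c = 326
c/5 + 376/289 = 326/5 + 376/289 = 96094/1445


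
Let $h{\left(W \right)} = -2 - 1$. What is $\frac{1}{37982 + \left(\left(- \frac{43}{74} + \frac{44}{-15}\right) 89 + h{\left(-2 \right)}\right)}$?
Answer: $\frac{1110}{41809501} \approx 2.6549 \cdot 10^{-5}$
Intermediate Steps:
$h{\left(W \right)} = -3$
$\frac{1}{37982 + \left(\left(- \frac{43}{74} + \frac{44}{-15}\right) 89 + h{\left(-2 \right)}\right)} = \frac{1}{37982 + \left(\left(- \frac{43}{74} + \frac{44}{-15}\right) 89 - 3\right)} = \frac{1}{37982 + \left(\left(\left(-43\right) \frac{1}{74} + 44 \left(- \frac{1}{15}\right)\right) 89 - 3\right)} = \frac{1}{37982 + \left(\left(- \frac{43}{74} - \frac{44}{15}\right) 89 - 3\right)} = \frac{1}{37982 - \frac{350519}{1110}} = \frac{1}{\frac{41809501}{1110}} = \frac{1110}{41809501}$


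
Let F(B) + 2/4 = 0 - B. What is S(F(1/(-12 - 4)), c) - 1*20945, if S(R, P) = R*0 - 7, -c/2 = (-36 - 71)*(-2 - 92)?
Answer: -20952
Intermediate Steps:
F(B) = -½ - B (F(B) = -½ + (0 - B) = -½ - B)
c = -20116 (c = -2*(-36 - 71)*(-2 - 92) = -(-214)*(-94) = -2*10058 = -20116)
S(R, P) = -7 (S(R, P) = 0 - 7 = -7)
S(F(1/(-12 - 4)), c) - 1*20945 = -7 - 1*20945 = -7 - 20945 = -20952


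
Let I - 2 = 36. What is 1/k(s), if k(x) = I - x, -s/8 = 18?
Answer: 1/182 ≈ 0.0054945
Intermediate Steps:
I = 38 (I = 2 + 36 = 38)
s = -144 (s = -8*18 = -144)
k(x) = 38 - x
1/k(s) = 1/(38 - 1*(-144)) = 1/(38 + 144) = 1/182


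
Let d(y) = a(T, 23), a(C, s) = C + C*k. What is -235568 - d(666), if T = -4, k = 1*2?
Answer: -235556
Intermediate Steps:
k = 2
a(C, s) = 3*C (a(C, s) = C + C*2 = C + 2*C = 3*C)
d(y) = -12 (d(y) = 3*(-4) = -12)
-235568 - d(666) = -235568 - 1*(-12) = -235568 + 12 = -235556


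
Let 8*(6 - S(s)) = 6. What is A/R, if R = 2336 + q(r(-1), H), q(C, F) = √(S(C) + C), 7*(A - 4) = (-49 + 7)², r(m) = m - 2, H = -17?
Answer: 512/4675 ≈ 0.10952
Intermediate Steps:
S(s) = 21/4 (S(s) = 6 - ⅛*6 = 6 - ¾ = 21/4)
r(m) = -2 + m
A = 256 (A = 4 + (-49 + 7)²/7 = 4 + (⅐)*(-42)² = 4 + (⅐)*1764 = 4 + 252 = 256)
q(C, F) = √(21/4 + C)
R = 4675/2 (R = 2336 + √(21 + 4*(-2 - 1))/2 = 2336 + √(21 + 4*(-3))/2 = 2336 + √(21 - 12)/2 = 2336 + √9/2 = 2336 + (½)*3 = 2336 + 3/2 = 4675/2 ≈ 2337.5)
A/R = 256/(4675/2) = 256*(2/4675) = 512/4675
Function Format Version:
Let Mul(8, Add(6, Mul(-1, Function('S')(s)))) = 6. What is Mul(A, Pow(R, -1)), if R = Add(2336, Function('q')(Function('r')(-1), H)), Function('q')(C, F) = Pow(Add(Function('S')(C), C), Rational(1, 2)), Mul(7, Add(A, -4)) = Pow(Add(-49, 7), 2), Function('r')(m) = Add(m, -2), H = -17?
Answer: Rational(512, 4675) ≈ 0.10952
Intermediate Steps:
Function('S')(s) = Rational(21, 4) (Function('S')(s) = Add(6, Mul(Rational(-1, 8), 6)) = Add(6, Rational(-3, 4)) = Rational(21, 4))
Function('r')(m) = Add(-2, m)
A = 256 (A = Add(4, Mul(Rational(1, 7), Pow(Add(-49, 7), 2))) = Add(4, Mul(Rational(1, 7), Pow(-42, 2))) = Add(4, Mul(Rational(1, 7), 1764)) = Add(4, 252) = 256)
Function('q')(C, F) = Pow(Add(Rational(21, 4), C), Rational(1, 2))
R = Rational(4675, 2) (R = Add(2336, Mul(Rational(1, 2), Pow(Add(21, Mul(4, Add(-2, -1))), Rational(1, 2)))) = Add(2336, Mul(Rational(1, 2), Pow(Add(21, Mul(4, -3)), Rational(1, 2)))) = Add(2336, Mul(Rational(1, 2), Pow(Add(21, -12), Rational(1, 2)))) = Add(2336, Mul(Rational(1, 2), Pow(9, Rational(1, 2)))) = Add(2336, Mul(Rational(1, 2), 3)) = Add(2336, Rational(3, 2)) = Rational(4675, 2) ≈ 2337.5)
Mul(A, Pow(R, -1)) = Mul(256, Pow(Rational(4675, 2), -1)) = Mul(256, Rational(2, 4675)) = Rational(512, 4675)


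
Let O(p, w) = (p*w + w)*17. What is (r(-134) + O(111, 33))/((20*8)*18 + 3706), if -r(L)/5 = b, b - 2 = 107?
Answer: 62287/6586 ≈ 9.4575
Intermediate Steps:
O(p, w) = 17*w + 17*p*w (O(p, w) = (w + p*w)*17 = 17*w + 17*p*w)
b = 109 (b = 2 + 107 = 109)
r(L) = -545 (r(L) = -5*109 = -545)
(r(-134) + O(111, 33))/((20*8)*18 + 3706) = (-545 + 17*33*(1 + 111))/((20*8)*18 + 3706) = (-545 + 17*33*112)/(160*18 + 3706) = (-545 + 62832)/(2880 + 3706) = 62287/6586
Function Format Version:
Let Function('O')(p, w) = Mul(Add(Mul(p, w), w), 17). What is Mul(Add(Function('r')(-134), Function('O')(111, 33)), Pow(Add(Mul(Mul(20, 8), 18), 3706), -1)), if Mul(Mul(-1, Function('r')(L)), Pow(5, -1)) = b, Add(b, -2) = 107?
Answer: Rational(62287, 6586) ≈ 9.4575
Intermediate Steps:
Function('O')(p, w) = Add(Mul(17, w), Mul(17, p, w)) (Function('O')(p, w) = Mul(Add(w, Mul(p, w)), 17) = Add(Mul(17, w), Mul(17, p, w)))
b = 109 (b = Add(2, 107) = 109)
Function('r')(L) = -545 (Function('r')(L) = Mul(-5, 109) = -545)
Mul(Add(Function('r')(-134), Function('O')(111, 33)), Pow(Add(Mul(Mul(20, 8), 18), 3706), -1)) = Mul(Add(-545, Mul(17, 33, Add(1, 111))), Pow(Add(Mul(Mul(20, 8), 18), 3706), -1)) = Mul(Add(-545, Mul(17, 33, 112)), Pow(Add(Mul(160, 18), 3706), -1)) = Mul(Add(-545, 62832), Pow(Add(2880, 3706), -1)) = Mul(62287, Pow(6586, -1)) = Mul(62287, Rational(1, 6586)) = Rational(62287, 6586)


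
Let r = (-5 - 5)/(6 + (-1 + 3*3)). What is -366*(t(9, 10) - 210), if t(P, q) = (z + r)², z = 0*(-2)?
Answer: 3756990/49 ≈ 76673.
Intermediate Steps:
z = 0
r = -5/7 (r = -10/(6 + (-1 + 9)) = -10/(6 + 8) = -10/14 = -10*1/14 = -5/7 ≈ -0.71429)
t(P, q) = 25/49 (t(P, q) = (0 - 5/7)² = (-5/7)² = 25/49)
-366*(t(9, 10) - 210) = -366*(25/49 - 210) = -366*(-10265/49) = 3756990/49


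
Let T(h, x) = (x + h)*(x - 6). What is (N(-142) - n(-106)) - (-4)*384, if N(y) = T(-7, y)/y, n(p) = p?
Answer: 105556/71 ≈ 1486.7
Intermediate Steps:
T(h, x) = (-6 + x)*(h + x) (T(h, x) = (h + x)*(-6 + x) = (-6 + x)*(h + x))
N(y) = (42 + y² - 13*y)/y (N(y) = (y² - 6*(-7) - 6*y - 7*y)/y = (y² + 42 - 6*y - 7*y)/y = (42 + y² - 13*y)/y)
(N(-142) - n(-106)) - (-4)*384 = ((-13 - 142 + 42/(-142)) - 1*(-106)) - (-4)*384 = ((-13 - 142 + 42*(-1/142)) + 106) - 1*(-1536) = ((-13 - 142 - 21/71) + 106) + 1536 = (-11026/71 + 106) + 1536 = -3500/71 + 1536 = 105556/71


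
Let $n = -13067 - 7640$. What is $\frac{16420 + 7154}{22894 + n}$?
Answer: $\frac{7858}{729} \approx 10.779$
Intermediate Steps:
$n = -20707$
$\frac{16420 + 7154}{22894 + n} = \frac{16420 + 7154}{22894 - 20707} = \frac{23574}{2187} = 23574 \cdot \frac{1}{2187} = \frac{7858}{729}$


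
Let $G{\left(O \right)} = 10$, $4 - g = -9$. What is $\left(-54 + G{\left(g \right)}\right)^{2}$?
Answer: $1936$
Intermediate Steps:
$g = 13$ ($g = 4 - -9 = 4 + 9 = 13$)
$\left(-54 + G{\left(g \right)}\right)^{2} = \left(-54 + 10\right)^{2} = \left(-44\right)^{2} = 1936$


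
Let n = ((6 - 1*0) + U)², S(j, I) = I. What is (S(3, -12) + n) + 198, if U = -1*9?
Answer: 195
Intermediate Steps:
U = -9
n = 9 (n = ((6 - 1*0) - 9)² = ((6 + 0) - 9)² = (6 - 9)² = (-3)² = 9)
(S(3, -12) + n) + 198 = (-12 + 9) + 198 = -3 + 198 = 195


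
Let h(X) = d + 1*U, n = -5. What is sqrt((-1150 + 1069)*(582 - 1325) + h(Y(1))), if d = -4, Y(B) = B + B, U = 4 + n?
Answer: sqrt(60178) ≈ 245.31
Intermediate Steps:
U = -1 (U = 4 - 5 = -1)
Y(B) = 2*B
h(X) = -5 (h(X) = -4 + 1*(-1) = -4 - 1 = -5)
sqrt((-1150 + 1069)*(582 - 1325) + h(Y(1))) = sqrt((-1150 + 1069)*(582 - 1325) - 5) = sqrt(-81*(-743) - 5) = sqrt(60183 - 5) = sqrt(60178)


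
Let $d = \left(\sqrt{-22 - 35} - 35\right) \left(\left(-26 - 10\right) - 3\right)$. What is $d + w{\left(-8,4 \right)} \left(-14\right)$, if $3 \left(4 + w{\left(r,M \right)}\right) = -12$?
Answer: $1477 - 39 i \sqrt{57} \approx 1477.0 - 294.44 i$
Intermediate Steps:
$w{\left(r,M \right)} = -8$ ($w{\left(r,M \right)} = -4 + \frac{1}{3} \left(-12\right) = -4 - 4 = -8$)
$d = 1365 - 39 i \sqrt{57}$ ($d = \left(\sqrt{-57} - 35\right) \left(\left(-26 - 10\right) - 3\right) = \left(i \sqrt{57} - 35\right) \left(-36 - 3\right) = \left(-35 + i \sqrt{57}\right) \left(-39\right) = 1365 - 39 i \sqrt{57} \approx 1365.0 - 294.44 i$)
$d + w{\left(-8,4 \right)} \left(-14\right) = \left(1365 - 39 i \sqrt{57}\right) - -112 = \left(1365 - 39 i \sqrt{57}\right) + 112 = 1477 - 39 i \sqrt{57}$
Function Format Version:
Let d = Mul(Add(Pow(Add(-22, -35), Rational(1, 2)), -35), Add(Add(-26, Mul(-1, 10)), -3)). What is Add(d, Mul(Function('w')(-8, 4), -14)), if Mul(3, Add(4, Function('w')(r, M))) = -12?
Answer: Add(1477, Mul(-39, I, Pow(57, Rational(1, 2)))) ≈ Add(1477.0, Mul(-294.44, I))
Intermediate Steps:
Function('w')(r, M) = -8 (Function('w')(r, M) = Add(-4, Mul(Rational(1, 3), -12)) = Add(-4, -4) = -8)
d = Add(1365, Mul(-39, I, Pow(57, Rational(1, 2)))) (d = Mul(Add(Pow(-57, Rational(1, 2)), -35), Add(Add(-26, -10), -3)) = Mul(Add(Mul(I, Pow(57, Rational(1, 2))), -35), Add(-36, -3)) = Mul(Add(-35, Mul(I, Pow(57, Rational(1, 2)))), -39) = Add(1365, Mul(-39, I, Pow(57, Rational(1, 2)))) ≈ Add(1365.0, Mul(-294.44, I)))
Add(d, Mul(Function('w')(-8, 4), -14)) = Add(Add(1365, Mul(-39, I, Pow(57, Rational(1, 2)))), Mul(-8, -14)) = Add(Add(1365, Mul(-39, I, Pow(57, Rational(1, 2)))), 112) = Add(1477, Mul(-39, I, Pow(57, Rational(1, 2))))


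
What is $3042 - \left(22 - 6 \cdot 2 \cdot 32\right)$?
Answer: $3404$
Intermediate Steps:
$3042 - \left(22 - 6 \cdot 2 \cdot 32\right) = 3042 + \left(12 \cdot 32 - 22\right) = 3042 + \left(384 - 22\right) = 3042 + 362 = 3404$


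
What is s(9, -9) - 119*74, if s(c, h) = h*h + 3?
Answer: -8722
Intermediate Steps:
s(c, h) = 3 + h² (s(c, h) = h² + 3 = 3 + h²)
s(9, -9) - 119*74 = (3 + (-9)²) - 119*74 = (3 + 81) - 8806 = 84 - 8806 = -8722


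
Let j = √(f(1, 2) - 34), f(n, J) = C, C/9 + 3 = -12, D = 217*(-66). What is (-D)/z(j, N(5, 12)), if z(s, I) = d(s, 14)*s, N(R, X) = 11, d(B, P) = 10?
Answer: -7161*I/65 ≈ -110.17*I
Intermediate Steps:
D = -14322
C = -135 (C = -27 + 9*(-12) = -27 - 108 = -135)
f(n, J) = -135
j = 13*I (j = √(-135 - 34) = √(-169) = 13*I ≈ 13.0*I)
z(s, I) = 10*s
(-D)/z(j, N(5, 12)) = (-1*(-14322))/((10*(13*I))) = 14322/((130*I)) = 14322*(-I/130) = -7161*I/65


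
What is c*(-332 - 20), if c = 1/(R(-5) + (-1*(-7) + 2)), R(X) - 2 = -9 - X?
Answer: -352/7 ≈ -50.286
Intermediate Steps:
R(X) = -7 - X (R(X) = 2 + (-9 - X) = -7 - X)
c = ⅐ (c = 1/((-7 - 1*(-5)) + (-1*(-7) + 2)) = 1/((-7 + 5) + (7 + 2)) = 1/(-2 + 9) = 1/7 = ⅐ ≈ 0.14286)
c*(-332 - 20) = (-332 - 20)/7 = (⅐)*(-352) = -352/7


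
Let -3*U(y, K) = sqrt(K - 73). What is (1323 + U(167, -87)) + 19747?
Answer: 21070 - 4*I*sqrt(10)/3 ≈ 21070.0 - 4.2164*I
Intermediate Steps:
U(y, K) = -sqrt(-73 + K)/3 (U(y, K) = -sqrt(K - 73)/3 = -sqrt(-73 + K)/3)
(1323 + U(167, -87)) + 19747 = (1323 - sqrt(-73 - 87)/3) + 19747 = (1323 - 4*I*sqrt(10)/3) + 19747 = 21070 - 4*I*sqrt(10)/3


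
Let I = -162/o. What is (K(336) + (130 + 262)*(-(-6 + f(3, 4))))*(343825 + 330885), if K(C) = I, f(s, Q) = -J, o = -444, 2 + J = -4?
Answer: 9108585/37 ≈ 2.4618e+5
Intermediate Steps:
J = -6 (J = -2 - 4 = -6)
f(s, Q) = 6 (f(s, Q) = -1*(-6) = 6)
I = 27/74 (I = -162/(-444) = -162*(-1/444) = 27/74 ≈ 0.36486)
K(C) = 27/74
(K(336) + (130 + 262)*(-(-6 + f(3, 4))))*(343825 + 330885) = (27/74 + (130 + 262)*(-(-6 + 6)))*(343825 + 330885) = (27/74 + 392*(-1*0))*674710 = (27/74 + 392*0)*674710 = (27/74 + 0)*674710 = (27/74)*674710 = 9108585/37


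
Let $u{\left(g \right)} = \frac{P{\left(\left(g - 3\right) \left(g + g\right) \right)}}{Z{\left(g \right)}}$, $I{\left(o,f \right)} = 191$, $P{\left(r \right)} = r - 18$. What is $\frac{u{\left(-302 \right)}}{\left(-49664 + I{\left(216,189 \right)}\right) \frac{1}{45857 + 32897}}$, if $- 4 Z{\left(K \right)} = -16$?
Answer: $- \frac{3626661077}{49473} \approx -73306.0$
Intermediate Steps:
$P{\left(r \right)} = -18 + r$ ($P{\left(r \right)} = r - 18 = -18 + r$)
$Z{\left(K \right)} = 4$ ($Z{\left(K \right)} = \left(- \frac{1}{4}\right) \left(-16\right) = 4$)
$u{\left(g \right)} = - \frac{9}{2} + \frac{g \left(-3 + g\right)}{2}$ ($u{\left(g \right)} = \frac{-18 + \left(g - 3\right) \left(g + g\right)}{4} = \left(-18 + \left(-3 + g\right) 2 g\right) \frac{1}{4} = \left(-18 + 2 g \left(-3 + g\right)\right) \frac{1}{4} = - \frac{9}{2} + \frac{g \left(-3 + g\right)}{2}$)
$\frac{u{\left(-302 \right)}}{\left(-49664 + I{\left(216,189 \right)}\right) \frac{1}{45857 + 32897}} = \frac{- \frac{9}{2} + \frac{1}{2} \left(-302\right) \left(-3 - 302\right)}{\left(-49664 + 191\right) \frac{1}{45857 + 32897}} = \frac{- \frac{9}{2} + \frac{1}{2} \left(-302\right) \left(-305\right)}{\left(-49473\right) \frac{1}{78754}} = \frac{- \frac{9}{2} + 46055}{\left(-49473\right) \frac{1}{78754}} = \frac{92101}{2 \left(- \frac{49473}{78754}\right)} = \frac{92101}{2} \left(- \frac{78754}{49473}\right) = - \frac{3626661077}{49473}$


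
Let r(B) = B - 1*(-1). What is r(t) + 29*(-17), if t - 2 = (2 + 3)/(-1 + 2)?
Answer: -485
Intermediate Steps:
t = 7 (t = 2 + (2 + 3)/(-1 + 2) = 2 + 5/1 = 2 + 5*1 = 2 + 5 = 7)
r(B) = 1 + B (r(B) = B + 1 = 1 + B)
r(t) + 29*(-17) = (1 + 7) + 29*(-17) = 8 - 493 = -485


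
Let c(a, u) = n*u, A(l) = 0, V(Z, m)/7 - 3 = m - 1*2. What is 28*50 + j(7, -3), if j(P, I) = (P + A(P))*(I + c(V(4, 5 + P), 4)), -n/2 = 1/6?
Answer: 4109/3 ≈ 1369.7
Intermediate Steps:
V(Z, m) = 7 + 7*m (V(Z, m) = 21 + 7*(m - 1*2) = 21 + 7*(m - 2) = 21 + 7*(-2 + m) = 21 + (-14 + 7*m) = 7 + 7*m)
n = -⅓ (n = -2/6 = -2*⅙ = -⅓ ≈ -0.33333)
c(a, u) = -u/3
j(P, I) = P*(-4/3 + I) (j(P, I) = (P + 0)*(I - ⅓*4) = P*(I - 4/3) = P*(-4/3 + I))
28*50 + j(7, -3) = 28*50 + (⅓)*7*(-4 + 3*(-3)) = 1400 + (⅓)*7*(-4 - 9) = 1400 + (⅓)*7*(-13) = 1400 - 91/3 = 4109/3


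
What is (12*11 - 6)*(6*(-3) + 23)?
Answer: 630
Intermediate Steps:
(12*11 - 6)*(6*(-3) + 23) = (132 - 6)*(-18 + 23) = 126*5 = 630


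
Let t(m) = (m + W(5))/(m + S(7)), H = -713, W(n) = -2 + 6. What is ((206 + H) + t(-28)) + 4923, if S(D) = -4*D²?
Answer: 123651/28 ≈ 4416.1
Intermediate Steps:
W(n) = 4
t(m) = (4 + m)/(-196 + m) (t(m) = (m + 4)/(m - 4*7²) = (4 + m)/(m - 4*49) = (4 + m)/(m - 196) = (4 + m)/(-196 + m))
((206 + H) + t(-28)) + 4923 = ((206 - 713) + (4 - 28)/(-196 - 28)) + 4923 = (-507 - 24/(-224)) + 4923 = (-507 - 1/224*(-24)) + 4923 = (-507 + 3/28) + 4923 = -14193/28 + 4923 = 123651/28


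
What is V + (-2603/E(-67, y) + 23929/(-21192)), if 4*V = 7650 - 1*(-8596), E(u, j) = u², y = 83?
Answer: 386211521555/95130888 ≈ 4059.8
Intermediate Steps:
V = 8123/2 (V = (7650 - 1*(-8596))/4 = (7650 + 8596)/4 = (¼)*16246 = 8123/2 ≈ 4061.5)
V + (-2603/E(-67, y) + 23929/(-21192)) = 8123/2 + (-2603/((-67)²) + 23929/(-21192)) = 8123/2 + (-2603/4489 + 23929*(-1/21192)) = 8123/2 + (-2603*1/4489 - 23929/21192) = 8123/2 + (-2603/4489 - 23929/21192) = 8123/2 - 162580057/95130888 = 386211521555/95130888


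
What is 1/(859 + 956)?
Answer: 1/1815 ≈ 0.00055096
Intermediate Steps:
1/(859 + 956) = 1/1815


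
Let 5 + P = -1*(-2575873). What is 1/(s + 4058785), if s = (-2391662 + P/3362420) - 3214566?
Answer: -840605/1300787679048 ≈ -6.4623e-7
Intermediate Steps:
P = 2575868 (P = -5 - 1*(-2575873) = -5 + 2575873 = 2575868)
s = -4712622643973/840605 (s = (-2391662 + 2575868/3362420) - 3214566 = (-2391662 + 2575868*(1/3362420)) - 3214566 = (-2391662 + 643967/840605) - 3214566 = -2010442391543/840605 - 3214566 = -4712622643973/840605 ≈ -5.6062e+6)
1/(s + 4058785) = 1/(-4712622643973/840605 + 4058785) = 1/(-1300787679048/840605) = -840605/1300787679048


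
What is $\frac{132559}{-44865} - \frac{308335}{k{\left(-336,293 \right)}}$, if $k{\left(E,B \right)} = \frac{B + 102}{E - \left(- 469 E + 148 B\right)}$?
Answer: $\frac{556890410430059}{3544335} \approx 1.5712 \cdot 10^{8}$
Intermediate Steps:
$k{\left(E,B \right)} = \frac{102 + B}{- 148 B + 470 E}$ ($k{\left(E,B \right)} = \frac{102 + B}{E - \left(- 469 E + 148 B\right)} = \frac{102 + B}{- 148 B + 470 E}$)
$\frac{132559}{-44865} - \frac{308335}{k{\left(-336,293 \right)}} = \frac{132559}{-44865} - \frac{308335}{\frac{1}{2} \frac{1}{\left(-235\right) \left(-336\right) + 74 \cdot 293} \left(-102 - 293\right)} = 132559 \left(- \frac{1}{44865}\right) - \frac{308335}{\frac{1}{2} \frac{1}{78960 + 21682} \left(-102 - 293\right)} = - \frac{132559}{44865} - \frac{308335}{\frac{1}{2} \cdot \frac{1}{100642} \left(-395\right)} = - \frac{132559}{44865} - \frac{308335}{- \frac{395}{201284}} = - \frac{132559}{44865} - - \frac{12412580428}{79} = - \frac{132559}{44865} + \frac{12412580428}{79} = \frac{556890410430059}{3544335}$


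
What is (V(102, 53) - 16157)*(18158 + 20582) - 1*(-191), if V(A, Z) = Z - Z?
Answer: -625921989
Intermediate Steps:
V(A, Z) = 0
(V(102, 53) - 16157)*(18158 + 20582) - 1*(-191) = (0 - 16157)*(18158 + 20582) - 1*(-191) = -16157*38740 + 191 = -625922180 + 191 = -625921989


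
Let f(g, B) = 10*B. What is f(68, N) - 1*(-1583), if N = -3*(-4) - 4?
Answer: 1663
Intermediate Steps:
N = 8 (N = 12 - 4 = 8)
f(68, N) - 1*(-1583) = 10*8 - 1*(-1583) = 80 + 1583 = 1663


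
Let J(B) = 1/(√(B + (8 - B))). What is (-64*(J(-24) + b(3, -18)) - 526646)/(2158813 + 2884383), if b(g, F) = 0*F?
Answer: -263323/2521598 - 4*√2/1260799 ≈ -0.10443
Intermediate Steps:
b(g, F) = 0
J(B) = √2/4 (J(B) = 1/(√8) = 1/(2*√2) = √2/4)
(-64*(J(-24) + b(3, -18)) - 526646)/(2158813 + 2884383) = (-64*(√2/4 + 0) - 526646)/(2158813 + 2884383) = (-16*√2 - 526646)/5043196 = (-16*√2 - 526646)*(1/5043196) = (-526646 - 16*√2)*(1/5043196) = -263323/2521598 - 4*√2/1260799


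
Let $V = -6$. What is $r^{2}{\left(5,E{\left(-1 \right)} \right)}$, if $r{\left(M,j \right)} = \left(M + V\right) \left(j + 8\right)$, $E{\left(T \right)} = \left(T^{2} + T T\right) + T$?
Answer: $81$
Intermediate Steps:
$E{\left(T \right)} = T + 2 T^{2}$ ($E{\left(T \right)} = \left(T^{2} + T^{2}\right) + T = 2 T^{2} + T = T + 2 T^{2}$)
$r{\left(M,j \right)} = \left(-6 + M\right) \left(8 + j\right)$ ($r{\left(M,j \right)} = \left(M - 6\right) \left(j + 8\right) = \left(-6 + M\right) \left(8 + j\right)$)
$r^{2}{\left(5,E{\left(-1 \right)} \right)} = \left(-48 - 6 \left(- (1 + 2 \left(-1\right))\right) + 8 \cdot 5 + 5 \left(- (1 + 2 \left(-1\right))\right)\right)^{2} = \left(-48 - 6 \left(- (1 - 2)\right) + 40 + 5 \left(- (1 - 2)\right)\right)^{2} = \left(-48 - 6 \left(\left(-1\right) \left(-1\right)\right) + 40 + 5 \left(\left(-1\right) \left(-1\right)\right)\right)^{2} = \left(-48 - 6 + 40 + 5 \cdot 1\right)^{2} = \left(-48 - 6 + 40 + 5\right)^{2} = \left(-9\right)^{2} = 81$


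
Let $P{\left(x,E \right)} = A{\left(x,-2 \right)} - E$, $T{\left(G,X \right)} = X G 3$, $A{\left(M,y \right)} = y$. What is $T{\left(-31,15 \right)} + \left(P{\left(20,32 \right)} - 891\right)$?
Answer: $-2320$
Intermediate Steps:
$T{\left(G,X \right)} = 3 G X$ ($T{\left(G,X \right)} = G X 3 = 3 G X$)
$P{\left(x,E \right)} = -2 - E$
$T{\left(-31,15 \right)} + \left(P{\left(20,32 \right)} - 891\right) = 3 \left(-31\right) 15 - 925 = -1395 - 925 = -2320$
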